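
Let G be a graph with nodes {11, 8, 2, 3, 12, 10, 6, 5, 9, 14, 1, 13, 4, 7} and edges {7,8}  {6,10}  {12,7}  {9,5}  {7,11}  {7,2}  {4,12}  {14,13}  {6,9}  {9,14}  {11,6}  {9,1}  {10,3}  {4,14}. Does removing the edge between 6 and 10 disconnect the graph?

Yes

Removing 6 - 10 leaves no path between 6 and 10: the component count goes from 1 to 2. So it is a bridge.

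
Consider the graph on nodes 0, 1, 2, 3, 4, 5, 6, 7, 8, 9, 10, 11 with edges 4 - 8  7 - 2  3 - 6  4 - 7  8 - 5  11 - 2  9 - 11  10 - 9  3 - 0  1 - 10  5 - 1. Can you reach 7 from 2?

From 2 we can reach 1, 2, 4, 5, 7, 8, 9, 10, 11, which includes 7.

Yes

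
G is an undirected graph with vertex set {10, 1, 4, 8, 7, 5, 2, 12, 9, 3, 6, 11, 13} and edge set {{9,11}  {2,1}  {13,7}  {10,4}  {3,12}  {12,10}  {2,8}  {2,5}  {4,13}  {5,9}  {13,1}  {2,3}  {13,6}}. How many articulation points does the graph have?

4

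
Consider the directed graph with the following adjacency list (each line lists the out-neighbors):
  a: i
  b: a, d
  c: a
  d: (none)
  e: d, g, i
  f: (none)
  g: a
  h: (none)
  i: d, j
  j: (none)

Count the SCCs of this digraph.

{g} is an SCC by itself.
{e} is an SCC by itself.
{h} is an SCC by itself.
{j} is an SCC by itself.
{d} is an SCC by itself.
(and 5 more singleton SCCs)
That gives 10 strongly connected components.

10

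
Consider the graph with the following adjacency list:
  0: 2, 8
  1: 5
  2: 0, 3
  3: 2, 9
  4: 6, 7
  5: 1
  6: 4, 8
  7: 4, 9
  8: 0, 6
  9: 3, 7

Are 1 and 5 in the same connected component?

From 1 we can reach 1, 5, which includes 5.

Yes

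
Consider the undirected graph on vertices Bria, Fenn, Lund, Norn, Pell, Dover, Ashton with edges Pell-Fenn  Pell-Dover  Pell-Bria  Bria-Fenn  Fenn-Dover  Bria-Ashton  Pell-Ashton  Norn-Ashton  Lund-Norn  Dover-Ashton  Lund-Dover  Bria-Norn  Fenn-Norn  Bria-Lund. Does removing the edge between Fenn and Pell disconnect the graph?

After removing Fenn-Pell, the path Fenn-Bria-Pell still connects them, so the edge is not a bridge.

No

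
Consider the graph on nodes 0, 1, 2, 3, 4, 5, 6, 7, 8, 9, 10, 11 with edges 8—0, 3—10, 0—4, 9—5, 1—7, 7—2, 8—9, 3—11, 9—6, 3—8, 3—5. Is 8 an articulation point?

Yes

Deleting 8 raises the number of components from 2 to 3, so 8 is a cut vertex.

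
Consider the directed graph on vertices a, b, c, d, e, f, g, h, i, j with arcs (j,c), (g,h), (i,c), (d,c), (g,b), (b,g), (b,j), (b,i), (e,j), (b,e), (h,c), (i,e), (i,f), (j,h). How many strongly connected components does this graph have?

9

{b, g} are all mutually reachable — one SCC of size 2.
{a} is an SCC by itself.
{i} is an SCC by itself.
{e} is an SCC by itself.
{j} is an SCC by itself.
(and 4 more singleton SCCs)
That gives 9 strongly connected components.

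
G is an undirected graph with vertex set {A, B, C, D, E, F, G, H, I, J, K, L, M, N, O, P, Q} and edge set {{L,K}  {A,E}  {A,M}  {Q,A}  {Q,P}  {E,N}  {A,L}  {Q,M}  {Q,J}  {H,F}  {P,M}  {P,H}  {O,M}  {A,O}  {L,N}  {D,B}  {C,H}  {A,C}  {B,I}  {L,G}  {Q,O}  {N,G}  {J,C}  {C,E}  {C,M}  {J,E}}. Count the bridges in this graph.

4

The edges on the cycle Q-P-M-Q are not bridges since each lies on that cycle.
But removing D - B disconnects D from B; removing K - L disconnects K from L; removing F - H disconnects F from H; removing I - B disconnects I from B — these are bridges.
That makes 4 bridges.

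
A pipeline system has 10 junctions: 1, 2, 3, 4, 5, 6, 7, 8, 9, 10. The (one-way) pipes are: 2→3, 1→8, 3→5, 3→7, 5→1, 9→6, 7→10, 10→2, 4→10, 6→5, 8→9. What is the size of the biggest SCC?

5

{1, 5, 6, 8, 9} are all mutually reachable — one SCC of size 5.
{2, 3, 7, 10} are all mutually reachable — one SCC of size 4.
{4} is an SCC by itself.
The largest has 5 vertices.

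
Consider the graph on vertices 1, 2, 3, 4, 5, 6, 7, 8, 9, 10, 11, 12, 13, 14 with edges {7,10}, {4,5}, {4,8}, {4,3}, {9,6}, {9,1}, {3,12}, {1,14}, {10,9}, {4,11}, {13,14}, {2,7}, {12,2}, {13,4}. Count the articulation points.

2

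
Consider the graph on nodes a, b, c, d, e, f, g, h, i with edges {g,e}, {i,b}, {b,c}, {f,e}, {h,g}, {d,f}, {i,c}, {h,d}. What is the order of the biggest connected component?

5

a is isolated — a component by itself.
Starting from b we can reach b, c, i. That is one component of size 3.
Starting from d we can reach d, e, f, g, h. That is one component of size 5.
The largest has 5 vertices.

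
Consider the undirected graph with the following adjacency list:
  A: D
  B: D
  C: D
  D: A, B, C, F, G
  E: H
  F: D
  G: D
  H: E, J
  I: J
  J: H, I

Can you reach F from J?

No

The component containing J is {E, H, I, J}, and F is not in it.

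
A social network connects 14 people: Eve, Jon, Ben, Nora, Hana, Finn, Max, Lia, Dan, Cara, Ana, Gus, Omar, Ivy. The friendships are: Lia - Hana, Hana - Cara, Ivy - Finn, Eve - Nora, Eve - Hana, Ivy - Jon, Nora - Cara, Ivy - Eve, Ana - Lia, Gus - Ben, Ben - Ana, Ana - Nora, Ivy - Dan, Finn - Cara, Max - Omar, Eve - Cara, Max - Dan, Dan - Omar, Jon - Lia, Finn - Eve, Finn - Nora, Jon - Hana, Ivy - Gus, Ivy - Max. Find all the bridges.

none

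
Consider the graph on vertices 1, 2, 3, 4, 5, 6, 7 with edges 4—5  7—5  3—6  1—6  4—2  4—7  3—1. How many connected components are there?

2

Starting from 1 we can reach 1, 3, 6. That is one component of size 3.
Starting from 2 we can reach 2, 4, 5, 7. That is one component of size 4.
Total: 2 components.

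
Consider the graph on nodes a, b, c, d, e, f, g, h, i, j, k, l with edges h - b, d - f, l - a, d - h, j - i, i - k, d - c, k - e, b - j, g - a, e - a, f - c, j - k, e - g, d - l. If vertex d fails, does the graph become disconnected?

Yes

Deleting d raises the number of components from 1 to 2, so d is a cut vertex.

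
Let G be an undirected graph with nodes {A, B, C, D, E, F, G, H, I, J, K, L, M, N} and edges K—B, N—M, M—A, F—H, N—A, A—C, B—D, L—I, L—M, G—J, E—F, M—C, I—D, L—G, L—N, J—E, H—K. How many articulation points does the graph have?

Removing L increases the component count from 1 to 2, so L is a cut vertex.
By contrast removing E leaves 1 component; it is not a cut vertex. No other vertex is a cut vertex either.

1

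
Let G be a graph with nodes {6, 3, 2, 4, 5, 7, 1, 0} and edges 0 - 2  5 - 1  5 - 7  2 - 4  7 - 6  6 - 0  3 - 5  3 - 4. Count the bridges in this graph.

1

The edges on the cycle 3-5-7-6-0-2-4-3 are not bridges since each lies on that cycle.
But removing 5 - 1 disconnects 5 from 1 — this is a bridge.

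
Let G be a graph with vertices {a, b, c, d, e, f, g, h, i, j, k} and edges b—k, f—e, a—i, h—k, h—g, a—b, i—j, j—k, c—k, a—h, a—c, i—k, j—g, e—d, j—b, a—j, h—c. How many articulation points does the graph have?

1

Removing e increases the component count from 2 to 3, so e is a cut vertex.
By contrast removing d leaves 2 components; it is not a cut vertex. No other vertex is a cut vertex either.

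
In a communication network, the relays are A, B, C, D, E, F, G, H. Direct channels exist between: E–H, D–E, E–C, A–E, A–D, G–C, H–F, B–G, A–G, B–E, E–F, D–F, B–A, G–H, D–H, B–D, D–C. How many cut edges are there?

The edges on the cycle A-D-F-H-E-A are not bridges since each lies on that cycle.
Every edge lies on some cycle, so there are no bridges.

0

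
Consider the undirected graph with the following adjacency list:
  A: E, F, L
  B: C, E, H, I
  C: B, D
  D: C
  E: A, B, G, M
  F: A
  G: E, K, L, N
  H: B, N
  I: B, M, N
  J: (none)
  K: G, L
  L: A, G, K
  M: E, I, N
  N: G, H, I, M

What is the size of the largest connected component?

J is isolated — a component by itself.
Starting from A we can reach A, B, C, D, E, F, G, H, I, K, L, M, N. That is one component of size 13.
The largest has 13 vertices.

13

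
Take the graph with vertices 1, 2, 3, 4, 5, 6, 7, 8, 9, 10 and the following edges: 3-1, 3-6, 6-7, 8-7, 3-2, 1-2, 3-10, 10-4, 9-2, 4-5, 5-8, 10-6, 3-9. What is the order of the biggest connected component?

10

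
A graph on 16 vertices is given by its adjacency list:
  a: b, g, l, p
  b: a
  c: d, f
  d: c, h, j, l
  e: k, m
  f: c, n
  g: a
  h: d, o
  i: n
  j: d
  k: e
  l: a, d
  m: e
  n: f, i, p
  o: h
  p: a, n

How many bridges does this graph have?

8

The edges on the cycle c-d-l-a-p-n-f-c are not bridges since each lies on that cycle.
But removing i-n disconnects i from n; removing d-h disconnects d from h; removing k-e disconnects k from e; removing g-a disconnects g from a — these are bridges.
In total 8 edges are bridges.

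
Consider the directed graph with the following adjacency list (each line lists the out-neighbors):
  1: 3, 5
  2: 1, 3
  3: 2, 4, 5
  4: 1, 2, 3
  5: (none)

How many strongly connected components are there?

{1, 2, 3, 4} are all mutually reachable — one SCC of size 4.
{5} is an SCC by itself.
That gives 2 strongly connected components.

2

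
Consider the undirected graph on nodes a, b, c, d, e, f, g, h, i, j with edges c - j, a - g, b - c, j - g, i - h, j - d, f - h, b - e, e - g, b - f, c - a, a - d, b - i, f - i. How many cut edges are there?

0

The edges on the cycle c-a-d-j-c are not bridges since each lies on that cycle.
Every edge lies on some cycle, so there are no bridges.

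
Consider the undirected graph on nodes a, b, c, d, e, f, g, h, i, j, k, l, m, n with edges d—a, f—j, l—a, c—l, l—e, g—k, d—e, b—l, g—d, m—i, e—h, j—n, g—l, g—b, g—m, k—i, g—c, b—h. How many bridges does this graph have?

2

The edges on the cycle g-c-l-g are not bridges since each lies on that cycle.
But removing j—n disconnects j from n; removing f—j disconnects f from j — these are bridges.
That makes 2 bridges.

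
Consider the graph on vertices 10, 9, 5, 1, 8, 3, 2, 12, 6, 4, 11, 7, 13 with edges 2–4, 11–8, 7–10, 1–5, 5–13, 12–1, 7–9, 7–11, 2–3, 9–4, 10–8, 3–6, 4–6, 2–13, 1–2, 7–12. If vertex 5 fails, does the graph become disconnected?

No

Deleting 5 leaves 1 component (was 1) (its neighbors 1, 13 remain connected to each other), so 5 is not a cut vertex.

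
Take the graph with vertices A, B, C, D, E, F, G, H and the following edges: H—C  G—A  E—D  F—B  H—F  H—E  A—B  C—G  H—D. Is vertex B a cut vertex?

No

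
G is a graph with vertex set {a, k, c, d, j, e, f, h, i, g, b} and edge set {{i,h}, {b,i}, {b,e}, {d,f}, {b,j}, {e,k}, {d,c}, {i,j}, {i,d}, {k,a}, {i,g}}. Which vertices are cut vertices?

b, d, e, i, k

Removing b increases the component count from 1 to 2, so b is a cut vertex.
Removing d increases the component count from 1 to 3, so d is a cut vertex.
Removing e increases the component count from 1 to 2, so e is a cut vertex.
Likewise i, k are cut vertices.
By contrast removing a leaves 1 component; it is not a cut vertex. No other vertex is a cut vertex either.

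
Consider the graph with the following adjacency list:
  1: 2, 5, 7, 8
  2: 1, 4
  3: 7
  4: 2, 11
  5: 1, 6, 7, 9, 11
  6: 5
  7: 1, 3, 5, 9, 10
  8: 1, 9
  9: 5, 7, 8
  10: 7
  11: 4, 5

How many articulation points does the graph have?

2

Removing 5 increases the component count from 1 to 2, so 5 is a cut vertex.
Removing 7 increases the component count from 1 to 3, so 7 is a cut vertex.
By contrast removing 9 leaves 1 component; it is not a cut vertex. No other vertex is a cut vertex either.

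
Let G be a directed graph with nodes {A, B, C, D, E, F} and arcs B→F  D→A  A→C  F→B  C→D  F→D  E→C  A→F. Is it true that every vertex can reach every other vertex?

No

There is no directed path from B to E, so the graph is not strongly connected.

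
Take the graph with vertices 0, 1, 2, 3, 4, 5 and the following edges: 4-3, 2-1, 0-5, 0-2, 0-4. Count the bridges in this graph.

removing 2-1 disconnects 2 from 1; removing 3-4 disconnects 3 from 4; removing 0-2 disconnects 0 from 2; removing 0-4 disconnects 0 from 4 — these are bridges.
In total 5 edges are bridges.

5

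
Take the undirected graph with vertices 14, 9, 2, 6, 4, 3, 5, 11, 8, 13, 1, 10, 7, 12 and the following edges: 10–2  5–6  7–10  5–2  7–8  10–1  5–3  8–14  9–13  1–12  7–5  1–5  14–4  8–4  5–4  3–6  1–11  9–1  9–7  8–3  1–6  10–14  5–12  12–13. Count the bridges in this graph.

1

The edges on the cycle 9-7-10-1-12-13-9 are not bridges since each lies on that cycle.
But removing 1–11 disconnects 1 from 11 — this is a bridge.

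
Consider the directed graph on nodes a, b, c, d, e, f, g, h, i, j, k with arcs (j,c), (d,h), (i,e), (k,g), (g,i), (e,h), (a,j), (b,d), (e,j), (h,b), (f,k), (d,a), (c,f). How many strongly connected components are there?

1

{a, b, c, d, e, f, g, h, i, j, k} are all mutually reachable — one SCC of size 11.
That gives 1 strongly connected component.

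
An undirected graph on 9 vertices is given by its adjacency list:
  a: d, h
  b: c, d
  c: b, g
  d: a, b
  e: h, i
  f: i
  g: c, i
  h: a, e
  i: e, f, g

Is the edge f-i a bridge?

Yes

Removing f-i leaves no path between f and i: the component count goes from 1 to 2. So it is a bridge.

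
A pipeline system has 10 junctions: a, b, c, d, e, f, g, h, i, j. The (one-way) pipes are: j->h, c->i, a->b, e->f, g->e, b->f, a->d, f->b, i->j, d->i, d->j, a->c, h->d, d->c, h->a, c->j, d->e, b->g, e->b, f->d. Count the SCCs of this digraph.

1

{a, b, c, d, e, f, g, h, i, j} are all mutually reachable — one SCC of size 10.
That gives 1 strongly connected component.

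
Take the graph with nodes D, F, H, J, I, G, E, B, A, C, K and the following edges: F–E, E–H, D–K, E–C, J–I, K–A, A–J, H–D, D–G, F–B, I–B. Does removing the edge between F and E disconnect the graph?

After removing F–E, the path F-B-I-J-A-K-D-H-E still connects them, so the edge is not a bridge.

No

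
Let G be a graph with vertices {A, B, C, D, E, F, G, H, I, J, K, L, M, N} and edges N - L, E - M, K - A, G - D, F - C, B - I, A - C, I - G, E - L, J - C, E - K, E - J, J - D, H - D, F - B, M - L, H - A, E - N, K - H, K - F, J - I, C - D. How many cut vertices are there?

Removing E increases the component count from 1 to 2, so E is a cut vertex.
By contrast removing M leaves 1 component; it is not a cut vertex. No other vertex is a cut vertex either.

1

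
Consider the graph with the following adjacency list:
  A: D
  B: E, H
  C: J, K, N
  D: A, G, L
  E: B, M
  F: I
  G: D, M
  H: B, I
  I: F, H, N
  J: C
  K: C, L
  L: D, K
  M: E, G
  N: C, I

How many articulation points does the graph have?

3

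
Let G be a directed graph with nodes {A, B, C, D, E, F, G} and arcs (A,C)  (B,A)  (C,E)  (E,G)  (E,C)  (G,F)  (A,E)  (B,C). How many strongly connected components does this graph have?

6

{C, E} are all mutually reachable — one SCC of size 2.
{F} is an SCC by itself.
{B} is an SCC by itself.
{A} is an SCC by itself.
{G} is an SCC by itself.
(and 1 more singleton SCC)
That gives 6 strongly connected components.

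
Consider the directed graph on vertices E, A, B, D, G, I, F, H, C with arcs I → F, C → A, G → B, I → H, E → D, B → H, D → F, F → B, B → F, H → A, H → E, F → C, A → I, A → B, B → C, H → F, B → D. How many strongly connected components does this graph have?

2

{A, B, C, D, E, F, H, I} are all mutually reachable — one SCC of size 8.
{G} is an SCC by itself.
That gives 2 strongly connected components.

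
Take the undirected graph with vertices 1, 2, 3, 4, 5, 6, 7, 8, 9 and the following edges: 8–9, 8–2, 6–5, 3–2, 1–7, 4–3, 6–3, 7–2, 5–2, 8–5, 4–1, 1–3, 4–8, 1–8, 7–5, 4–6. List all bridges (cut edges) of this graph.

8-9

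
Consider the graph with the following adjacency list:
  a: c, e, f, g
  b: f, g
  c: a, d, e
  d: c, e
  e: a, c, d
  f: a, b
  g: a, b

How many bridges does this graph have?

0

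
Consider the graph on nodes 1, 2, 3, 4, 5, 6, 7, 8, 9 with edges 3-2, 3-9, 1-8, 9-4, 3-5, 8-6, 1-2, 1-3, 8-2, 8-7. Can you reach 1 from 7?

From 7 we can reach 1, 2, 3, 4, 5, 6, 7, 8, 9, which includes 1.

Yes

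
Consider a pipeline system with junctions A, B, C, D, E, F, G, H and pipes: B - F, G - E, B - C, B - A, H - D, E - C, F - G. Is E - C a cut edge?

No

After removing E - C, the path E-G-F-B-C still connects them, so the edge is not a bridge.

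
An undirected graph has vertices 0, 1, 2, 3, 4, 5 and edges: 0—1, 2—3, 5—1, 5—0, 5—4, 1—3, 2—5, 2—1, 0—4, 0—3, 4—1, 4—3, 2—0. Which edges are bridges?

none

The edges on the cycle 2-5-0-3-1-2 are not bridges since each lies on that cycle.
Every edge lies on some cycle, so there are no bridges.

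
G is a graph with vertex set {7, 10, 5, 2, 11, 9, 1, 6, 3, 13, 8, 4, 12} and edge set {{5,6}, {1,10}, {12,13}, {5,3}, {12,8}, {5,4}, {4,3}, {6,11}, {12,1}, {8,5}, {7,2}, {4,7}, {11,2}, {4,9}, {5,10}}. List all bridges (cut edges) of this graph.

12-13, 4-9

The edges on the cycle 5-4-7-2-11-6-5 are not bridges since each lies on that cycle.
But removing 13 - 12 disconnects 13 from 12; removing 9 - 4 disconnects 9 from 4 — these are bridges.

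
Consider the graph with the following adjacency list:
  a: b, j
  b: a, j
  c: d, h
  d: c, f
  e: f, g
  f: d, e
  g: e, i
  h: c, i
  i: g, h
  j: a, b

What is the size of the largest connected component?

7

Starting from a we can reach a, b, j. That is one component of size 3.
Starting from c we can reach c, d, e, f, g, h, i. That is one component of size 7.
The largest has 7 vertices.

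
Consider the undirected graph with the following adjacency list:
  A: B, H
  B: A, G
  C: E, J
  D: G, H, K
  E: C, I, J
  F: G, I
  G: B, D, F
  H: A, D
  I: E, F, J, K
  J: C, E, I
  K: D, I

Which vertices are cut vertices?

I

Removing I increases the component count from 1 to 2, so I is a cut vertex.
By contrast removing H leaves 1 component; it is not a cut vertex. No other vertex is a cut vertex either.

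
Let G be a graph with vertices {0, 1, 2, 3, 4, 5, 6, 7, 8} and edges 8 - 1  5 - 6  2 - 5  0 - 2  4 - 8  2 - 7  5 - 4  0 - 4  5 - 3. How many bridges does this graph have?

5

The edges on the cycle 0-2-5-4-0 are not bridges since each lies on that cycle.
But removing 2 - 7 disconnects 2 from 7; removing 4 - 8 disconnects 4 from 8; removing 5 - 3 disconnects 5 from 3; removing 5 - 6 disconnects 5 from 6 — these are bridges.
In total 5 edges are bridges.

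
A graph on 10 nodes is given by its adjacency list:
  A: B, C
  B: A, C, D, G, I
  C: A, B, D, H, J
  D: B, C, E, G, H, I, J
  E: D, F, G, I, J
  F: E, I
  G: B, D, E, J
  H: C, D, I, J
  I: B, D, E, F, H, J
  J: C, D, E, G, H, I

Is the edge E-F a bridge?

No

After removing E-F, the path E-I-F still connects them, so the edge is not a bridge.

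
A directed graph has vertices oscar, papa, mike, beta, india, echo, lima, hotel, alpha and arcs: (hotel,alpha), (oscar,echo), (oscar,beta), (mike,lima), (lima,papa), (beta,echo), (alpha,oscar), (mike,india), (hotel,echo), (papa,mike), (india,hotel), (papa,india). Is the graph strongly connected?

No

There is no directed path from india to mike, so the graph is not strongly connected.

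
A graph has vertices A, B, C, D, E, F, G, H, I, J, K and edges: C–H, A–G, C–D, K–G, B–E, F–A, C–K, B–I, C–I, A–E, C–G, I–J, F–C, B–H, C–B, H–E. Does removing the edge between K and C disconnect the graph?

No

After removing K–C, the path K-G-C still connects them, so the edge is not a bridge.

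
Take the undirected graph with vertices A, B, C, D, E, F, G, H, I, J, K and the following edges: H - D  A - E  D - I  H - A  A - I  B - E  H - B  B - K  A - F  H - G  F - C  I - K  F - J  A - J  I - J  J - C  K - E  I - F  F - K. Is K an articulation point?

No

Deleting K leaves 1 component (was 1) (its neighbors B, E, F, I remain connected to each other), so K is not a cut vertex.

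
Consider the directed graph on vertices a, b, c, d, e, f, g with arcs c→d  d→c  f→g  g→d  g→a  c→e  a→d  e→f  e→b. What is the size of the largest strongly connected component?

6

{a, c, d, e, f, g} are all mutually reachable — one SCC of size 6.
{b} is an SCC by itself.
The largest has 6 vertices.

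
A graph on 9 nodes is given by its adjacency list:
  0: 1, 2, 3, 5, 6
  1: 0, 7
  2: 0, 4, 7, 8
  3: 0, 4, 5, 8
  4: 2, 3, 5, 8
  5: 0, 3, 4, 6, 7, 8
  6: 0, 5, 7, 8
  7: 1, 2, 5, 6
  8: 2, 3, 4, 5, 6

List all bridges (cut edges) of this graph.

The edges on the cycle 8-2-0-5-8 are not bridges since each lies on that cycle.
Every edge lies on some cycle, so there are no bridges.

none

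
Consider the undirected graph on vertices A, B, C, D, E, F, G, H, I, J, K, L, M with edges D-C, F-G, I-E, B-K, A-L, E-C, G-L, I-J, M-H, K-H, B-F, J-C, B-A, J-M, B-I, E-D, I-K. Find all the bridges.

The edges on the cycle E-D-C-E are not bridges since each lies on that cycle.
Every edge lies on some cycle, so there are no bridges.

none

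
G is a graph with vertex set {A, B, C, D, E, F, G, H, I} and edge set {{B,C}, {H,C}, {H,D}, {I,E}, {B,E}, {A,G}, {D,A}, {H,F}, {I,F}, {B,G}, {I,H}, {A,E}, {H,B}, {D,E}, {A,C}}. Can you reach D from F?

Yes

From F we can reach A, B, C, D, E, F, G, H, I, which includes D.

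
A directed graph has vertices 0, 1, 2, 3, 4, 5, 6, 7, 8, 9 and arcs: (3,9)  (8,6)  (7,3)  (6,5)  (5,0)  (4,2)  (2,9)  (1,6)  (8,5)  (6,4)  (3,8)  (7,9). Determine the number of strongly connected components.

{4} is an SCC by itself.
{8} is an SCC by itself.
{9} is an SCC by itself.
{7} is an SCC by itself.
{0} is an SCC by itself.
(and 5 more singleton SCCs)
That gives 10 strongly connected components.

10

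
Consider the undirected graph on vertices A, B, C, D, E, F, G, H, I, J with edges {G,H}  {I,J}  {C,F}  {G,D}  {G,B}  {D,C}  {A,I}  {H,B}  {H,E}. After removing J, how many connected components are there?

2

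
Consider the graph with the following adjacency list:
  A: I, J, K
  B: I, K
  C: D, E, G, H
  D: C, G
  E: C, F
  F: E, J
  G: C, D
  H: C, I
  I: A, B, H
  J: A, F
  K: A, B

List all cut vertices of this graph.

C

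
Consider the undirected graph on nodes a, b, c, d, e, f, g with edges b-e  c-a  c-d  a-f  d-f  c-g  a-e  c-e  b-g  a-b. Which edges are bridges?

none

The edges on the cycle c-d-f-a-c are not bridges since each lies on that cycle.
Every edge lies on some cycle, so there are no bridges.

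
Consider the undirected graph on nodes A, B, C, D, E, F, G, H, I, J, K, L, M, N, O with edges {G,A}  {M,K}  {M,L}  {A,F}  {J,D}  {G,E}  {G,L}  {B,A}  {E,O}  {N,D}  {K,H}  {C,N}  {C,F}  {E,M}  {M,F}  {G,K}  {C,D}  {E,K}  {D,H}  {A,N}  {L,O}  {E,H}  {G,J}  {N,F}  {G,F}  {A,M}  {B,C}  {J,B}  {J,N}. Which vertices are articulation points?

none

Removing K, for instance, still leaves 2 components. No single vertex removal increases the component count — the graph has no articulation points.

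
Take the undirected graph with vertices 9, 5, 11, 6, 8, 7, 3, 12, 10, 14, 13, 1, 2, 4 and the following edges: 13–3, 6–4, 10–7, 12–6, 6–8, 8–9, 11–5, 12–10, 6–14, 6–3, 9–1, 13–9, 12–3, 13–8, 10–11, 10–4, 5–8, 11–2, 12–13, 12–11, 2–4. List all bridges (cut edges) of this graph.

The edges on the cycle 12-10-11-2-4-6-12 are not bridges since each lies on that cycle.
But removing 6–14 disconnects 6 from 14; removing 10–7 disconnects 10 from 7; removing 9–1 disconnects 9 from 1 — these are bridges.

1-9, 10-7, 14-6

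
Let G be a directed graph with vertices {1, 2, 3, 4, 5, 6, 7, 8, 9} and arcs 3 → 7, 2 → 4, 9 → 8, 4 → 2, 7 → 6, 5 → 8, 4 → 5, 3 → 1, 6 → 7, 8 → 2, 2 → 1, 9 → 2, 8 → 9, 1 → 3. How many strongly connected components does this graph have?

{2, 4, 5, 8, 9} are all mutually reachable — one SCC of size 5.
{6, 7} are all mutually reachable — one SCC of size 2.
{1, 3} are all mutually reachable — one SCC of size 2.
That gives 3 strongly connected components.

3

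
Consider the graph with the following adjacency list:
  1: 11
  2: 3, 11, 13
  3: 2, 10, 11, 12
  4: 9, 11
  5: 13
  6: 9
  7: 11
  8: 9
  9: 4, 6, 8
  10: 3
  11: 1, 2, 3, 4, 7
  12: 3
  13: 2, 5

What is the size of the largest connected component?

Starting from 1 we can reach 1, 2, 3, 4, 5, 6, 7, 8, 9, 10, 11, 12, 13. That is one component of size 13.
The largest has 13 vertices.

13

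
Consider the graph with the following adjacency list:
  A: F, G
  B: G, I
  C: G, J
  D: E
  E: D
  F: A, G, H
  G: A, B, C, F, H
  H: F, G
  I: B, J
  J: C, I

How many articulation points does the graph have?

Removing G increases the component count from 2 to 3, so G is a cut vertex.
By contrast removing I leaves 2 components; it is not a cut vertex. No other vertex is a cut vertex either.

1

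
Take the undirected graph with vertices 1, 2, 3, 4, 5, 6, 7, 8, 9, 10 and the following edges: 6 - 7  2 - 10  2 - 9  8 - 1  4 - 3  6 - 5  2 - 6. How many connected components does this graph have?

3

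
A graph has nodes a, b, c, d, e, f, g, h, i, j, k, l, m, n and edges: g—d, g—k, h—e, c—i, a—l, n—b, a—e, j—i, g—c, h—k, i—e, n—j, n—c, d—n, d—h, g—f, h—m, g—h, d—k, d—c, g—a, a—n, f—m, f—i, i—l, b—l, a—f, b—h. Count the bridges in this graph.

0

The edges on the cycle n-b-l-i-j-n are not bridges since each lies on that cycle.
Every edge lies on some cycle, so there are no bridges.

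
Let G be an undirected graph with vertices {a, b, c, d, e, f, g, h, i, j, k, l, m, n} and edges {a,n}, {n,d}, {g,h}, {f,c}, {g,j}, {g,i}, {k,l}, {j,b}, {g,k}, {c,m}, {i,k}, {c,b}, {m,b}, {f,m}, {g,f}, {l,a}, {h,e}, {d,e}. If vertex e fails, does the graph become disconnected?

No

Deleting e leaves 1 component (was 1) (its neighbors d, h remain connected to each other), so e is not a cut vertex.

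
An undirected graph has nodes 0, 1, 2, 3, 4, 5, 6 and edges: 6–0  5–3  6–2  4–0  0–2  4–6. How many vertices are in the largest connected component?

4

1 is isolated — a component by itself.
Starting from 3 we can reach 3, 5. That is one component of size 2.
Starting from 0 we can reach 0, 2, 4, 6. That is one component of size 4.
The largest has 4 vertices.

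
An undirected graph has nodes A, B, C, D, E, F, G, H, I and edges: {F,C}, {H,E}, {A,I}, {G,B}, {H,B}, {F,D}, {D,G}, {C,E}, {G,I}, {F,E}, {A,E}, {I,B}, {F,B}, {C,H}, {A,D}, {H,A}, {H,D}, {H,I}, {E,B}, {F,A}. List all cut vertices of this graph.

none

Removing F, for instance, still leaves 1 component. No single vertex removal increases the component count — the graph has no articulation points.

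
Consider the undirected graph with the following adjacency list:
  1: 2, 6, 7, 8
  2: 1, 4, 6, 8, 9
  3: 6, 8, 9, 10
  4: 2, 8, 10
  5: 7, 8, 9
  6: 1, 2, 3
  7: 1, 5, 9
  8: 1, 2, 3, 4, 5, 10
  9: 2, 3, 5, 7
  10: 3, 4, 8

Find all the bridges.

none

The edges on the cycle 8-5-9-2-4-8 are not bridges since each lies on that cycle.
Every edge lies on some cycle, so there are no bridges.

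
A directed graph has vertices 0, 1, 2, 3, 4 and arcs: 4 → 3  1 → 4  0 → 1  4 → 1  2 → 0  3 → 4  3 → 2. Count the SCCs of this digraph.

1

{0, 1, 2, 3, 4} are all mutually reachable — one SCC of size 5.
That gives 1 strongly connected component.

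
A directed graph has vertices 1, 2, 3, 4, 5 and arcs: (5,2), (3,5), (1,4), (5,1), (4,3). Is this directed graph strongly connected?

There is no directed path from 2 to 3, so the graph is not strongly connected.

No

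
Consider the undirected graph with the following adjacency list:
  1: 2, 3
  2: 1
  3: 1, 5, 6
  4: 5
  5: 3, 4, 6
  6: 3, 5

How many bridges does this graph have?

3

The edges on the cycle 5-3-6-5 are not bridges since each lies on that cycle.
But removing 3-1 disconnects 3 from 1; removing 1-2 disconnects 1 from 2; removing 5-4 disconnects 5 from 4 — these are bridges.
That makes 3 bridges.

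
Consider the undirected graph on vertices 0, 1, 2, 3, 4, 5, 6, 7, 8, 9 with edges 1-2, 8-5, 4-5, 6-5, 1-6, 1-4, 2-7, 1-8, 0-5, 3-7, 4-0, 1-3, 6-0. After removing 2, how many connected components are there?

2

With 2 gone, the remaining components are: {9}; {0, 1, 3, 4, 5, 6, 7, 8}.
That is 2 components.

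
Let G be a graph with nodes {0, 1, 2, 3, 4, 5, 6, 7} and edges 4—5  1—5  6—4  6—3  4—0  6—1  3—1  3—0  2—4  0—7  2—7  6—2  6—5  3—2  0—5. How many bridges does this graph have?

0

The edges on the cycle 6-3-2-4-6 are not bridges since each lies on that cycle.
Every edge lies on some cycle, so there are no bridges.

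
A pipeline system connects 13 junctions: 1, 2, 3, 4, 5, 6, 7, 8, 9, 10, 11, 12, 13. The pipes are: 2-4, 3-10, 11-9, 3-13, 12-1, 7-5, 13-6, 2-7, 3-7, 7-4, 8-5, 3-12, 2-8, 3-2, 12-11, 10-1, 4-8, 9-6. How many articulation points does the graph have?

Removing 3 increases the component count from 1 to 2, so 3 is a cut vertex.
By contrast removing 10 leaves 1 component; it is not a cut vertex. No other vertex is a cut vertex either.

1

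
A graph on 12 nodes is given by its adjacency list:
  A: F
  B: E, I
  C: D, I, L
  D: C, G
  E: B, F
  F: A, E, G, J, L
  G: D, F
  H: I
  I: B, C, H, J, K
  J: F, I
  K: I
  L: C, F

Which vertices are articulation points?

Removing F increases the component count from 1 to 2, so F is a cut vertex.
Removing I increases the component count from 1 to 3, so I is a cut vertex.
By contrast removing H leaves 1 component; it is not a cut vertex. No other vertex is a cut vertex either.

F, I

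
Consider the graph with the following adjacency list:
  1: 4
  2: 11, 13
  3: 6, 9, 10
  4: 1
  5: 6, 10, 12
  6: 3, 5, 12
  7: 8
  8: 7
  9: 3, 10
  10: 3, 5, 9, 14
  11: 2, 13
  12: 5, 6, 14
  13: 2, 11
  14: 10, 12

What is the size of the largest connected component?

Starting from 7 we can reach 7, 8. That is one component of size 2.
Starting from 1 we can reach 1, 4. That is one component of size 2.
Starting from 2 we can reach 2, 11, 13. That is one component of size 3.
Starting from 3 we can reach 3, 5, 6, 9, 10, 12, 14. That is one component of size 7.
The largest has 7 vertices.

7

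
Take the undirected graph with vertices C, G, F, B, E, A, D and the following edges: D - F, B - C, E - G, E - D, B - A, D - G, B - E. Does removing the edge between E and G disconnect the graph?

After removing E - G, the path E-D-G still connects them, so the edge is not a bridge.

No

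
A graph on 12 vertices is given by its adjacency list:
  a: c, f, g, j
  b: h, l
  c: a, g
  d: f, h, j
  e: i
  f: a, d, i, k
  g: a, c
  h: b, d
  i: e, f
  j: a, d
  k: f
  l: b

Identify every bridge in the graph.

The edges on the cycle a-c-g-a are not bridges since each lies on that cycle.
But removing h-d disconnects h from d; removing l-b disconnects l from b; removing b-h disconnects b from h; removing e-i disconnects e from i — these are bridges.
In total 6 edges are bridges.

b-h, b-l, d-h, e-i, f-i, f-k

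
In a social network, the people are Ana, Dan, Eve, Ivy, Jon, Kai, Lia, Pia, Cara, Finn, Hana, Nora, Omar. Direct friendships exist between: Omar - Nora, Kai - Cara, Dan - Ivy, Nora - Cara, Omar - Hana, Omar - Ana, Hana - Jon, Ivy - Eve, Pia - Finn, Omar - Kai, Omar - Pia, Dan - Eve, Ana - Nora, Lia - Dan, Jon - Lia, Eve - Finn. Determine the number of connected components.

1

Starting from Ana we can reach Ana, Dan, Eve, Ivy, Jon, Kai, Lia, Pia, Cara, Finn, Hana, Nora, Omar. That is one component of size 13.
Total: 1 component.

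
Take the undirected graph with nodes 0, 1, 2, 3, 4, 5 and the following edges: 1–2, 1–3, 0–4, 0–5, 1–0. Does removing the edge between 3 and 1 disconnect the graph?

Yes

Removing 3–1 leaves no path between 3 and 1: the component count goes from 1 to 2. So it is a bridge.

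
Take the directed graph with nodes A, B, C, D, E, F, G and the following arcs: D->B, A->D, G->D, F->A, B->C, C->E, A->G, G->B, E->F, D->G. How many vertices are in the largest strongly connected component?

7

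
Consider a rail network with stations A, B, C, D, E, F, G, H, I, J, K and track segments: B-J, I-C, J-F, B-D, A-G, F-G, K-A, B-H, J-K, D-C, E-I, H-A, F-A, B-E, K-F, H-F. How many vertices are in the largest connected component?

Starting from A we can reach A, B, C, D, E, F, G, H, I, J, K. That is one component of size 11.
The largest has 11 vertices.

11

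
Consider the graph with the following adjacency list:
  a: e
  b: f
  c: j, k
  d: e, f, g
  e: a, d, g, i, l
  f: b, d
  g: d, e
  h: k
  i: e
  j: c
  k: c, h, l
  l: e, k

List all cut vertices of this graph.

c, d, e, f, k, l

Removing c increases the component count from 1 to 2, so c is a cut vertex.
Removing d increases the component count from 1 to 2, so d is a cut vertex.
Removing e increases the component count from 1 to 4, so e is a cut vertex.
Likewise f, k, l are cut vertices.
By contrast removing j leaves 1 component; it is not a cut vertex. No other vertex is a cut vertex either.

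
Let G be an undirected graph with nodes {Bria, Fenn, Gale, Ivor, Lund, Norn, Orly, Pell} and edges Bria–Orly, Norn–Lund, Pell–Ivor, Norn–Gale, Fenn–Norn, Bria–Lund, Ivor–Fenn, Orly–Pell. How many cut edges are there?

1

The edges on the cycle Bria-Orly-Pell-Ivor-Fenn-Norn-Lund-Bria are not bridges since each lies on that cycle.
But removing Norn–Gale disconnects Norn from Gale — this is a bridge.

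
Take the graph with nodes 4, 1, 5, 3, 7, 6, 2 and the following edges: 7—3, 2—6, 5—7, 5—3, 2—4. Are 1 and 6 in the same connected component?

No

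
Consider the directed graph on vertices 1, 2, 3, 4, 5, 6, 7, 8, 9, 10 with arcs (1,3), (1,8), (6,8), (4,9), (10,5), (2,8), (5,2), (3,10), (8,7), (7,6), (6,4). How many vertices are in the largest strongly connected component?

{6, 7, 8} are all mutually reachable — one SCC of size 3.
{9} is an SCC by itself.
{5} is an SCC by itself.
{10} is an SCC by itself.
{3} is an SCC by itself.
(and 3 more singleton SCCs)
The largest has 3 vertices.

3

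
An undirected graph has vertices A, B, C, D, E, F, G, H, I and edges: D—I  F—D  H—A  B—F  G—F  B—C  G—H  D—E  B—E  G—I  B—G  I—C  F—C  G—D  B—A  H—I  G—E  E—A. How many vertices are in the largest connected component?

9

Starting from A we can reach A, B, C, D, E, F, G, H, I. That is one component of size 9.
The largest has 9 vertices.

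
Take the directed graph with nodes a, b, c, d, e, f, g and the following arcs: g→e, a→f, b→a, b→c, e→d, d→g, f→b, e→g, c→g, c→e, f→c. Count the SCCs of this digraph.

3

{d, e, g} are all mutually reachable — one SCC of size 3.
{a, b, f} are all mutually reachable — one SCC of size 3.
{c} is an SCC by itself.
That gives 3 strongly connected components.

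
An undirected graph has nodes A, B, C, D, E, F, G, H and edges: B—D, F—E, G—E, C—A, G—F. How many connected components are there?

4

H is isolated — a component by itself.
Starting from A we can reach A, C. That is one component of size 2.
Starting from B we can reach B, D. That is one component of size 2.
Starting from E we can reach E, F, G. That is one component of size 3.
Total: 4 components.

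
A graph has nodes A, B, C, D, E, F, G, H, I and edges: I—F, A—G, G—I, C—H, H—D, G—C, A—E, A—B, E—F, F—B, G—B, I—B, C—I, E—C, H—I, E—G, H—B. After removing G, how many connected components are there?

With G gone, the remaining components are: {A, B, C, D, E, F, H, I}.
That is 1 component.

1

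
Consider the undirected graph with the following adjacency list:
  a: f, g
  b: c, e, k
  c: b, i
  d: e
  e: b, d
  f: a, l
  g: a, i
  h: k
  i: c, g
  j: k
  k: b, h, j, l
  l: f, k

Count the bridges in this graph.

The edges on the cycle a-f-l-k-b-c-i-g-a are not bridges since each lies on that cycle.
But removing j-k disconnects j from k; removing h-k disconnects h from k; removing e-d disconnects e from d; removing e-b disconnects e from b — these are bridges.
That makes 4 bridges.

4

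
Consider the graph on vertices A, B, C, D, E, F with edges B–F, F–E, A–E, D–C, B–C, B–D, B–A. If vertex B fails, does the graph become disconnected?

Yes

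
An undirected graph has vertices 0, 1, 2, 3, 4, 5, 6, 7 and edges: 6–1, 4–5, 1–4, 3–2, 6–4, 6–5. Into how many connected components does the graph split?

4

0 is isolated — a component by itself.
7 is isolated — a component by itself.
Starting from 2 we can reach 2, 3. That is one component of size 2.
Starting from 1 we can reach 1, 4, 5, 6. That is one component of size 4.
Total: 4 components.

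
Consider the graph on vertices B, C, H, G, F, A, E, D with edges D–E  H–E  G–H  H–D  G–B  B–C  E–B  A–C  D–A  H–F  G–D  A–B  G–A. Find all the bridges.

The edges on the cycle G-H-D-A-G are not bridges since each lies on that cycle.
But removing H–F disconnects H from F — this is a bridge.

F-H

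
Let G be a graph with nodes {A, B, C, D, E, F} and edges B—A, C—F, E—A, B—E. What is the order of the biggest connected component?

D is isolated — a component by itself.
Starting from C we can reach C, F. That is one component of size 2.
Starting from A we can reach A, B, E. That is one component of size 3.
The largest has 3 vertices.

3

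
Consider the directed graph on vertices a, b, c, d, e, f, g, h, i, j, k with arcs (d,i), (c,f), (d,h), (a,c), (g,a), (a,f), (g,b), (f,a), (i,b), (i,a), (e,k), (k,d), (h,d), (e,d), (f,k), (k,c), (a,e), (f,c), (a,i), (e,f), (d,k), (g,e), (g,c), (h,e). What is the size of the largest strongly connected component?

{a, c, d, e, f, h, i, k} are all mutually reachable — one SCC of size 8.
{b} is an SCC by itself.
{g} is an SCC by itself.
{j} is an SCC by itself.
The largest has 8 vertices.

8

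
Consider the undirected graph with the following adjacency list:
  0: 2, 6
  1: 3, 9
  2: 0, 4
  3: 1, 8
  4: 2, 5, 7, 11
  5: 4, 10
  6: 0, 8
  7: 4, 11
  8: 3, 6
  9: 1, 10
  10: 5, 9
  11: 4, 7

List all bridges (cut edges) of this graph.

none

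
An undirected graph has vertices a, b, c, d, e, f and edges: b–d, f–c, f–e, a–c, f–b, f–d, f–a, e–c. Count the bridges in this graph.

0

The edges on the cycle f-b-d-f are not bridges since each lies on that cycle.
Every edge lies on some cycle, so there are no bridges.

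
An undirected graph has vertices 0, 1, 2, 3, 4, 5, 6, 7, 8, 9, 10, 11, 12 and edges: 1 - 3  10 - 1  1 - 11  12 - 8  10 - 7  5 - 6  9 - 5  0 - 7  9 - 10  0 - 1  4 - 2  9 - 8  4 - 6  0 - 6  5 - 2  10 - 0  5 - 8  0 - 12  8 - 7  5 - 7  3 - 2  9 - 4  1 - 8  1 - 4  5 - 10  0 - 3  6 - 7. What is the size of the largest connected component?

Starting from 0 we can reach 0, 1, 2, 3, 4, 5, 6, 7, 8, 9, 10, 11, 12. That is one component of size 13.
The largest has 13 vertices.

13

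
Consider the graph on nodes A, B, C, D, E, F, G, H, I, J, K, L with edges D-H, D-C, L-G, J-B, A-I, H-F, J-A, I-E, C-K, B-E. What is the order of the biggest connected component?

Starting from G we can reach G, L. That is one component of size 2.
Starting from A we can reach A, B, E, I, J. That is one component of size 5.
Starting from C we can reach C, D, F, H, K. That is one component of size 5.
The largest has 5 vertices.

5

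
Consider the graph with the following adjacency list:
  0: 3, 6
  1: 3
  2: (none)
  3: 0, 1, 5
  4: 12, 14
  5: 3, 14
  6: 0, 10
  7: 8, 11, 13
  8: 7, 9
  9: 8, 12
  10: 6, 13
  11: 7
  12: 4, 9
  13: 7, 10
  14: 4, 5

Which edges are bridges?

1-3, 11-7

The edges on the cycle 0-3-5-14-4-12-9-8-7-13-10-6-0 are not bridges since each lies on that cycle.
But removing 7-11 disconnects 7 from 11; removing 3-1 disconnects 3 from 1 — these are bridges.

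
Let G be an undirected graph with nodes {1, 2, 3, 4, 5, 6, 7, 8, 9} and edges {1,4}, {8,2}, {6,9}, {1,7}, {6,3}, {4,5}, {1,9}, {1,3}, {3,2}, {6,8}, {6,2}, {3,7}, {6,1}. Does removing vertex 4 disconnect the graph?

Yes

Deleting 4 raises the number of components from 1 to 2, so 4 is a cut vertex.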